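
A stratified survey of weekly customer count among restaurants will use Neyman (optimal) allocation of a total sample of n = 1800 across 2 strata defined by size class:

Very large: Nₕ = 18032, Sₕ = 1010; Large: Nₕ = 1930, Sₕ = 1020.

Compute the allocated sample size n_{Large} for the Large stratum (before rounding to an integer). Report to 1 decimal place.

175.6

Neyman allocation: nₕ = n·NₕSₕ / Σⱼ NⱼSⱼ.
Σ NⱼSⱼ = 18032·1010 + 1930·1020 = 2.018092 × 10^7.
n_{Large} = 1800·1930·1020 / (2.018092 × 10^7) = 175.6.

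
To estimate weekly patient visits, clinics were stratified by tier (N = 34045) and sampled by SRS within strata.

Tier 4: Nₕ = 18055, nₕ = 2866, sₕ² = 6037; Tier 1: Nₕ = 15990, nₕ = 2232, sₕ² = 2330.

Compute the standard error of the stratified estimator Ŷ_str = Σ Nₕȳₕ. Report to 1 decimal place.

Var(Ŷ_str) = Σₕ Nₕ²(1 − fₕ)sₕ²/nₕ.
Tier 4: 18055²·(1 − 2866/18055)·6037/2866 = 5.7765916 × 10^8.
Tier 1: 15990²·(1 − 2232/15990)·2330/2232 = 2.296495 × 10^8.
Sum = 8.0730866 × 10^8.
SE = √(8.0730866 × 10^8) = 28413.2.

28413.2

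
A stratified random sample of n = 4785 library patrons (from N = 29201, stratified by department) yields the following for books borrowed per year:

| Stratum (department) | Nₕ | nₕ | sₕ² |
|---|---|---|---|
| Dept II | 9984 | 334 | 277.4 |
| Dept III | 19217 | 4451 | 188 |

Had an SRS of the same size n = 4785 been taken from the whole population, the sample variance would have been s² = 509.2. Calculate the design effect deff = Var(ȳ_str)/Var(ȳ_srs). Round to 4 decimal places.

Var(ȳ_str) = Σ Wₕ²(1−fₕ)sₕ²/nₕ with Wₕ = Nₕ/29201:
  Dept II: (9984/29201)²·(1−334/9984)·277.4/334 = 0.093841821
  Dept III: (19217/29201)²·(1−4451/19217)·188/4451 = 0.014055725
  → Var(ȳ_str) = 0.10789755.
Var(ȳ_srs) = (1 − 4785/29201)·509.2/4785 = 0.088978124.
deff = 0.10789755 / 0.088978124 = 1.2126.

1.2126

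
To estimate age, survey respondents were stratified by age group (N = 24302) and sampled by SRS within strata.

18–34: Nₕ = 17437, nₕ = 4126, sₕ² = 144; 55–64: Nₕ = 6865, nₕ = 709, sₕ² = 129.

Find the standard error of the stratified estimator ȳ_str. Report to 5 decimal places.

Var(ȳ_str) = Σₕ Wₕ²(1 − fₕ)sₕ²/nₕ with Wₕ = Nₕ/N, N = 24302.
18–34: Wₕ = 0.71751296; term = 0.71751296²·(1 − 0.23662327)·144/4126 = 0.013716133.
55–64: Wₕ = 0.28248704; term = 0.28248704²·(1 − 0.10327749)·129/709 = 0.013019629.
Sum = 0.026735762.
SE = √(0.026735762) = 0.16351.

0.16351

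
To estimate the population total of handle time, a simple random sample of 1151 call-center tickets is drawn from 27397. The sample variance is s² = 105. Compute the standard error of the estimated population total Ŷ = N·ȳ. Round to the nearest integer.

Var(Ŷ) = N²·Var(ȳ) = N²·(1 − n/N)·s²/n.
f = 1151/27397 = 0.04201190; Var(ȳ) = 0.95798810·105/1151 = 0.087392485.
Var(Ŷ) = 27397² · 0.087392485 = 6.5596416 × 10^7.
SE(Ŷ) = √(6.5596416 × 10^7) = 8099.

8099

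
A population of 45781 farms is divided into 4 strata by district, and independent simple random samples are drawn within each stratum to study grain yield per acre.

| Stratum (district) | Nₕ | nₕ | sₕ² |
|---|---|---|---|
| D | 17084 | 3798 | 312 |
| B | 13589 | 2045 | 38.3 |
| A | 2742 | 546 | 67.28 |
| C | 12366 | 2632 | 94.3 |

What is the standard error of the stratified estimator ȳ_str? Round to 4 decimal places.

Var(ȳ_str) = Σₕ Wₕ²(1 − fₕ)sₕ²/nₕ with Wₕ = Nₕ/N, N = 45781.
D: Wₕ = 0.37316791; term = 0.37316791²·(1 − 0.22231328)·312/3798 = 0.0088963712.
B: Wₕ = 0.29682619; term = 0.29682619²·(1 − 0.15048937)·38.3/2045 = 0.0014017764.
A: Wₕ = 0.05989384; term = 0.05989384²·(1 − 0.19912473)·67.28/546 = 3.5401574 × 10^-4.
C: Wₕ = 0.27011206; term = 0.27011206²·(1 − 0.21284166)·94.3/2632 = 0.0020576706.
Sum = 0.012709834.
SE = √(0.012709834) = 0.1127.

0.1127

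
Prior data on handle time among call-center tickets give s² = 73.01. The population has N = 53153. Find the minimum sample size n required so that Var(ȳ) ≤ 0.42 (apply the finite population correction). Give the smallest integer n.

174

Without fpc, n₀ = s²/D = 73.01/0.42 = 173.8333.
With fpc, (1 − n/N)·s²/n ≤ D requires n ≥ n₀/(1 + n₀/N) = 173.8333/(1 + 173.8333/53153) = 173.2666.
Rounding up, n = 174.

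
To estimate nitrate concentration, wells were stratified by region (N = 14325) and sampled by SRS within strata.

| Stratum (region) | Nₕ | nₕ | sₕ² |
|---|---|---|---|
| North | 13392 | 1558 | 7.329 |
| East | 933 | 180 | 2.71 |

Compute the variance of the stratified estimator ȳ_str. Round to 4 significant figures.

Var(ȳ_str) = Σₕ Wₕ²(1 − fₕ)sₕ²/nₕ with Wₕ = Nₕ/N, N = 14325.
North: Wₕ = 0.93486911; term = 0.93486911²·(1 − 0.11633811)·7.329/1558 = 0.0036329968.
East: Wₕ = 0.06513089; term = 0.06513089²·(1 − 0.19292605)·2.71/180 = 5.1544715 × 10^-5.
Sum = 0.0036845415.

0.003685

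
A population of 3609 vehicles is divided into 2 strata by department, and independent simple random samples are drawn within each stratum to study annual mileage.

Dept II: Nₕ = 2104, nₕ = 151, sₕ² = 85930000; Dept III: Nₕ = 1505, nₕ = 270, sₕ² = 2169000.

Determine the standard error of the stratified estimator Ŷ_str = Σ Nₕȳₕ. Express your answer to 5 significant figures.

1.5341 × 10^6

Var(Ŷ_str) = Σₕ Nₕ²(1 − fₕ)sₕ²/nₕ.
Dept II: 2104²·(1 − 151/2104)·85930000/151 = 2.3383841 × 10^12.
Dept III: 1505²·(1 − 270/1505)·2169000/270 = 1.4931356 × 10^10.
Sum = 2.3533155 × 10^12.
SE = √(2.3533155 × 10^12) = 1.5341 × 10^6.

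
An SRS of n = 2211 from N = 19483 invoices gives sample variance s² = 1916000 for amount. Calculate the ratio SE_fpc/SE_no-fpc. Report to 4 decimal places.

f = n/N = 2211/19483 = 0.11348355.
SE_no-fpc = √(s²/n) = 29.437667; SE_fpc = √((1−f)s²/n) = 27.717036.
Ratio = √(1−f) = 0.94155003.

0.9416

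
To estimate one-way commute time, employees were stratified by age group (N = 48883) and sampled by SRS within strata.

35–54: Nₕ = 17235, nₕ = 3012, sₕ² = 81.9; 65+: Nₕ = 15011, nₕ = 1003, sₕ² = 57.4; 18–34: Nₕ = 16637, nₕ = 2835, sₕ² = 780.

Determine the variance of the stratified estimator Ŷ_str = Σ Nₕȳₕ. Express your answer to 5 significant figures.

8.1876 × 10^7

Var(Ŷ_str) = Σₕ Nₕ²(1 − fₕ)sₕ²/nₕ.
35–54: 17235²·(1 − 3012/17235)·81.9/3012 = 6.66548 × 10^6.
65+: 15011²·(1 − 1003/15011)·57.4/1003 = 1.2033632 × 10^7.
18–34: 16637²·(1 − 2835/16637)·780/2835 = 6.3176939 × 10^7.
Sum = 8.1876051 × 10^7.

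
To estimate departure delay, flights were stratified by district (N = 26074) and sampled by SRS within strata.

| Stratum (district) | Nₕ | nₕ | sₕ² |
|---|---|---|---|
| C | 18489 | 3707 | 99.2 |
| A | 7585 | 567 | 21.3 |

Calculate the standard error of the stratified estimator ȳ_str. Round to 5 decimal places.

Var(ȳ_str) = Σₕ Wₕ²(1 − fₕ)sₕ²/nₕ with Wₕ = Nₕ/N, N = 26074.
C: Wₕ = 0.70909718; term = 0.70909718²·(1 − 0.20049759)·99.2/3707 = 0.010757724.
A: Wₕ = 0.29090282; term = 0.29090282²·(1 − 0.07475280)·21.3/567 = 0.0029413735.
Sum = 0.013699098.
SE = √(0.013699098) = 0.11704.

0.11704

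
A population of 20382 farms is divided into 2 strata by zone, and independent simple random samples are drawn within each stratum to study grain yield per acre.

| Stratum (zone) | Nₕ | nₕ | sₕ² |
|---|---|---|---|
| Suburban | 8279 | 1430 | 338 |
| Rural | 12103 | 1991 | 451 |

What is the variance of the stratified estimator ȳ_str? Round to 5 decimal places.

Var(ȳ_str) = Σₕ Wₕ²(1 − fₕ)sₕ²/nₕ with Wₕ = Nₕ/N, N = 20382.
Suburban: Wₕ = 0.40619174; term = 0.40619174²·(1 − 0.17272617)·338/1430 = 0.032262062.
Rural: Wₕ = 0.59380826; term = 0.59380826²·(1 − 0.16450467)·451/1991 = 0.066733174.
Sum = 0.098995236.

0.09900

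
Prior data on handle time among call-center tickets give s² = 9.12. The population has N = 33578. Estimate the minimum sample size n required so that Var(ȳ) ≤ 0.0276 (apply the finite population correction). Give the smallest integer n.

Without fpc, n₀ = s²/D = 9.12/0.0276 = 330.4348.
With fpc, (1 − n/N)·s²/n ≤ D requires n ≥ n₀/(1 + n₀/N) = 330.4348/(1 + 330.4348/33578) = 327.2147.
Rounding up, n = 328.

328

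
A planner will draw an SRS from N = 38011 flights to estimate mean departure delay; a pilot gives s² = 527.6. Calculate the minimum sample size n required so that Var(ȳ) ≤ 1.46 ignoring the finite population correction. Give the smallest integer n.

362

Without fpc, n₀ = s²/D = 527.6/1.46 = 361.3699.
Rounding up, n = 362.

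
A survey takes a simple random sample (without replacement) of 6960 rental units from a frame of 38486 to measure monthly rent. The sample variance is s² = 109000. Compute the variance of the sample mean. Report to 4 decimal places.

Under SRS without replacement, Var(ȳ) = (1 − f)·s²/n with f = n/N = 6960/38486 = 0.18084498.
Var(ȳ) = (1 − 0.18084498)·109000/6960 = 0.81915502·15.66092 = 12.828721.

12.8287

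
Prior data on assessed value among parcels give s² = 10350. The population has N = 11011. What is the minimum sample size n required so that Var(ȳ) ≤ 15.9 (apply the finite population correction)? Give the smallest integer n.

615

Without fpc, n₀ = s²/D = 10350/15.9 = 650.9434.
With fpc, (1 − n/N)·s²/n ≤ D requires n ≥ n₀/(1 + n₀/N) = 650.9434/(1 + 650.9434/11011) = 614.6092.
Rounding up, n = 615.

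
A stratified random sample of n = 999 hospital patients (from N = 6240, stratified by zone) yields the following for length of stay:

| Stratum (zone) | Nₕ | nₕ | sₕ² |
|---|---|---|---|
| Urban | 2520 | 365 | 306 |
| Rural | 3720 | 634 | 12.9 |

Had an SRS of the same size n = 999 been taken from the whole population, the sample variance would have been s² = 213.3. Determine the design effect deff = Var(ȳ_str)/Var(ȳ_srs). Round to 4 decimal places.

Var(ȳ_str) = Σ Wₕ²(1−fₕ)sₕ²/nₕ with Wₕ = Nₕ/6240:
  Urban: (2520/6240)²·(1−365/2520)·306/365 = 0.11692495
  Rural: (3720/6240)²·(1−634/3720)·12.9/634 = 0.0059988794
  → Var(ȳ_str) = 0.12292383.
Var(ȳ_srs) = (1 − 999/6240)·213.3/999 = 0.17933082.
deff = 0.12292383 / 0.17933082 = 0.6855.

0.6855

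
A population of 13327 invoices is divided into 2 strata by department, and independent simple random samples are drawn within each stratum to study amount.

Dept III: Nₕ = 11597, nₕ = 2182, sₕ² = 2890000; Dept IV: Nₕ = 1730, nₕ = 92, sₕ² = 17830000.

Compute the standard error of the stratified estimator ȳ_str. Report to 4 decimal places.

62.5009

Var(ȳ_str) = Σₕ Wₕ²(1 − fₕ)sₕ²/nₕ with Wₕ = Nₕ/N, N = 13327.
Dept III: Wₕ = 0.87018834; term = 0.87018834²·(1 − 0.18815211)·2890000/2182 = 814.22472.
Dept IV: Wₕ = 0.12981166; term = 0.12981166²·(1 − 0.05317919)·17830000/92 = 3092.137.
Sum = 3906.3617.
SE = √(3906.3617) = 62.5009.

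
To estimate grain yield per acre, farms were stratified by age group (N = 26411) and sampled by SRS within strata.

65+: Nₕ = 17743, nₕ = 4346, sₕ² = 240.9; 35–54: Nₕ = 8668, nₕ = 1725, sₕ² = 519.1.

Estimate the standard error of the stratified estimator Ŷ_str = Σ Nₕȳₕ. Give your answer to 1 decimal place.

5593.4

Var(Ŷ_str) = Σₕ Nₕ²(1 − fₕ)sₕ²/nₕ.
65+: 17743²·(1 − 4346/17743)·240.9/4346 = 1.3175942 × 10^7.
35–54: 8668²·(1 − 1725/8668)·519.1/1725 = 1.8110398 × 10^7.
Sum = 3.128634 × 10^7.
SE = √(3.128634 × 10^7) = 5593.4.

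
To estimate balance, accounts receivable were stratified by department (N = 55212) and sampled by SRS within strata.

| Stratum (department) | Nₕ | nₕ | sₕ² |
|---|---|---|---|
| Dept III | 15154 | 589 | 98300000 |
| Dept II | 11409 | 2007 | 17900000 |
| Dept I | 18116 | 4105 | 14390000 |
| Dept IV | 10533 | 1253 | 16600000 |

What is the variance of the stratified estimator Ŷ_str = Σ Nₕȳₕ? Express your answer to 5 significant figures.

3.9978 × 10^13

Var(Ŷ_str) = Σₕ Nₕ²(1 − fₕ)sₕ²/nₕ.
Dept III: 15154²·(1 − 589/15154)·98300000/589 = 3.6836299 × 10^13.
Dept II: 11409²·(1 − 2007/11409)·17900000/2007 = 9.5669496 × 10^11.
Dept I: 18116²·(1 − 4105/18116)·14390000/4105 = 8.897727 × 10^11.
Dept IV: 10533²·(1 − 1253/10533)·16600000/1253 = 1.2949622 × 10^12.
Sum = 3.9977729 × 10^13.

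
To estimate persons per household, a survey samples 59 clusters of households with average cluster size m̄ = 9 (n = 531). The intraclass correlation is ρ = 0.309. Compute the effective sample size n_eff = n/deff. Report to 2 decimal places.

152.94

deff = 1 + (9 − 1)·0.309 = 1 + 2.472 = 3.472.
n_eff = 531 / 3.472 = 152.94.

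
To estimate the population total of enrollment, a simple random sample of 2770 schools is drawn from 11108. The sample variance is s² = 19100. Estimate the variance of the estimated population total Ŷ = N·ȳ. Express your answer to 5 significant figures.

6.3863 × 10^8

Var(Ŷ) = N²·Var(ȳ) = N²·(1 − n/N)·s²/n.
f = 2770/11108 = 0.24936982; Var(ȳ) = 0.75063018·19100/2770 = 5.1758254.
Var(Ŷ) = 11108² · 5.1758254 = 6.3863301 × 10^8.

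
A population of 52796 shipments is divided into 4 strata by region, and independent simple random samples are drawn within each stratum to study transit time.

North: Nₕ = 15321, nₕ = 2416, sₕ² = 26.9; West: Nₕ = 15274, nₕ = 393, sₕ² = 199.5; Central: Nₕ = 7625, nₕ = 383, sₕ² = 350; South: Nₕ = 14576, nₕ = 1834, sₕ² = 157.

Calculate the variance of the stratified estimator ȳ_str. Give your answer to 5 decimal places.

Var(ȳ_str) = Σₕ Wₕ²(1 − fₕ)sₕ²/nₕ with Wₕ = Nₕ/N, N = 52796.
North: Wₕ = 0.29019244; term = 0.29019244²·(1 − 0.15769206)·26.9/2416 = 7.89766 × 10^-4.
West: Wₕ = 0.28930222; term = 0.28930222²·(1 − 0.02573000)·199.5/393 = 0.041393601.
Central: Wₕ = 0.14442382; term = 0.14442382²·(1 − 0.05022951)·350/383 = 0.018103627.
South: Wₕ = 0.27608152; term = 0.27608152²·(1 − 0.12582327)·157/1834 = 0.0057039307.
Sum = 0.065990925.

0.06599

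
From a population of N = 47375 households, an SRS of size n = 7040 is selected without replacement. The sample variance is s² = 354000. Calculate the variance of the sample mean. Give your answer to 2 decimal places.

42.81

Under SRS without replacement, Var(ȳ) = (1 − f)·s²/n with f = n/N = 7040/47375 = 0.14860158.
Var(ȳ) = (1 − 0.14860158)·354000/7040 = 0.85139842·50.284091 = 42.811795.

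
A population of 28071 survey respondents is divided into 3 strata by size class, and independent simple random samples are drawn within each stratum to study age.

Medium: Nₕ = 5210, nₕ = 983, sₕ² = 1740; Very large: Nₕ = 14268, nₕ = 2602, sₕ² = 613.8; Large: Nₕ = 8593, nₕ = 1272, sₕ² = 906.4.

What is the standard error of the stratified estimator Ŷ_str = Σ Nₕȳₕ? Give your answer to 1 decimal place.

Var(Ŷ_str) = Σₕ Nₕ²(1 − fₕ)sₕ²/nₕ.
Medium: 5210²·(1 − 983/5210)·1740/983 = 3.8982142 × 10^7.
Very large: 14268²·(1 − 2602/14268)·613.8/2602 = 3.9264915 × 10^7.
Large: 8593²·(1 − 1272/8593)·906.4/1272 = 4.482786 × 10^7.
Sum = 1.2307492 × 10^8.
SE = √(1.2307492 × 10^8) = 11093.9.

11093.9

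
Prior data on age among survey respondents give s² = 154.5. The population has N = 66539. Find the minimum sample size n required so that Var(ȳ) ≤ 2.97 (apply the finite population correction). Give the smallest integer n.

52

Without fpc, n₀ = s²/D = 154.5/2.97 = 52.0202.
With fpc, (1 − n/N)·s²/n ≤ D requires n ≥ n₀/(1 + n₀/N) = 52.0202/(1 + 52.0202/66539) = 51.9796.
Rounding up, n = 52.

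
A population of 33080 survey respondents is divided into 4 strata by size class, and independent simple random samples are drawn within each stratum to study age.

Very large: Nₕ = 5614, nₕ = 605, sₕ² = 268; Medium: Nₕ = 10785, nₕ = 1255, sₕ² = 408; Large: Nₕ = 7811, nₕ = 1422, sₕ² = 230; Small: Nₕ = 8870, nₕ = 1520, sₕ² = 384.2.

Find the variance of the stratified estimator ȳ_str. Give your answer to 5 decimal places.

0.06435

Var(ȳ_str) = Σₕ Wₕ²(1 − fₕ)sₕ²/nₕ with Wₕ = Nₕ/N, N = 33080.
Very large: Wₕ = 0.16970979; term = 0.16970979²·(1 − 0.10776630)·268/605 = 0.011383396.
Medium: Wₕ = 0.32602781; term = 0.32602781²·(1 − 0.11636532)·408/1255 = 0.030535039.
Large: Wₕ = 0.23612455; term = 0.23612455²·(1 − 0.18205095)·230/1422 = 0.0073762693.
Small: Wₕ = 0.26813785; term = 0.26813785²·(1 − 0.17136415)·384.2/1520 = 0.015058917.
Sum = 0.064353621.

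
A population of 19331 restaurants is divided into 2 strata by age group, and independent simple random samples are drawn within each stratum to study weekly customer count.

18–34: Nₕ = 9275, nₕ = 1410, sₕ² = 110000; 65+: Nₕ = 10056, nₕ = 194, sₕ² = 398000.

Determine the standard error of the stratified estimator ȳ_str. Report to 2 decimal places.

Var(ȳ_str) = Σₕ Wₕ²(1 − fₕ)sₕ²/nₕ with Wₕ = Nₕ/N, N = 19331.
18–34: Wₕ = 0.47979929; term = 0.47979929²·(1 − 0.15202156)·110000/1410 = 15.229217.
65+: Wₕ = 0.52020071; term = 0.52020071²·(1 − 0.01929196)·398000/194 = 544.45622.
Sum = 559.68544.
SE = √(559.68544) = 23.66.

23.66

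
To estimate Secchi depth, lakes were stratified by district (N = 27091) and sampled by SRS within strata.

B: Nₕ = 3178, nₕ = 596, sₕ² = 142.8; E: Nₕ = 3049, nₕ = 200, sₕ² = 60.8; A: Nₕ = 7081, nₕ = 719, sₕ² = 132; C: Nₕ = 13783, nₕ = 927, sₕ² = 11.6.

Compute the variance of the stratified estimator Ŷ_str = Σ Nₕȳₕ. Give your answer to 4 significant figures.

Var(Ŷ_str) = Σₕ Nₕ²(1 − fₕ)sₕ²/nₕ.
B: 3178²·(1 − 596/3178)·142.8/596 = 1.9660388 × 10^6.
E: 3049²·(1 − 200/3049)·60.8/200 = 2.6407267 × 10^6.
A: 7081²·(1 − 719/7081)·132/719 = 8.2705292 × 10^6.
C: 13783²·(1 − 927/13783)·11.6/927 = 2.2173175 × 10^6.
Sum = 1.5094612 × 10^7.

1.509 × 10^7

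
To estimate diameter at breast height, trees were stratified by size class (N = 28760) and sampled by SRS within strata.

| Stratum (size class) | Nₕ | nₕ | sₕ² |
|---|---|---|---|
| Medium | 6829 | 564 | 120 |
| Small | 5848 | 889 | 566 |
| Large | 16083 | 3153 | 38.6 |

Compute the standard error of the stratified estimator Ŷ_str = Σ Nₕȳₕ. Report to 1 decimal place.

5487.5

Var(Ŷ_str) = Σₕ Nₕ²(1 − fₕ)sₕ²/nₕ.
Medium: 6829²·(1 − 564/6829)·120/564 = 9.1029117 × 10^6.
Small: 5848²·(1 − 889/5848)·566/889 = 1.846359 × 10^7.
Large: 16083²·(1 − 3153/16083)·38.6/3153 = 2.5458272 × 10^6.
Sum = 3.0112329 × 10^7.
SE = √(3.0112329 × 10^7) = 5487.5.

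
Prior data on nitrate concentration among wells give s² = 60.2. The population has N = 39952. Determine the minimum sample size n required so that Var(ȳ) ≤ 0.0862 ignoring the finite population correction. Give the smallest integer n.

Without fpc, n₀ = s²/D = 60.2/0.0862 = 698.3759.
Rounding up, n = 699.

699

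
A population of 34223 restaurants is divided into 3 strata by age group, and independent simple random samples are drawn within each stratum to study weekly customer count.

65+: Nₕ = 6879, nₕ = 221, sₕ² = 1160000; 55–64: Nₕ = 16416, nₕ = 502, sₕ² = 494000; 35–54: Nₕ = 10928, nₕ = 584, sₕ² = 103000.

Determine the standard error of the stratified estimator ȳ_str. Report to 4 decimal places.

21.0185

Var(ȳ_str) = Σₕ Wₕ²(1 − fₕ)sₕ²/nₕ with Wₕ = Nₕ/N, N = 34223.
65+: Wₕ = 0.20100517; term = 0.20100517²·(1 − 0.03212676)·1160000/221 = 205.25732.
55–64: Wₕ = 0.47967741; term = 0.47967741²·(1 − 0.03057992)·494000/502 = 219.49962.
35–54: Wₕ = 0.31931742; term = 0.31931742²·(1 − 0.05344070)·103000/584 = 17.022268.
Sum = 441.77921.
SE = √(441.77921) = 21.0185.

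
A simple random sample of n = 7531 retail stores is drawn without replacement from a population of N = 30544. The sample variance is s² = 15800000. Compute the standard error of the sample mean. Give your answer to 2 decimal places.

39.76

Under SRS without replacement, Var(ȳ) = (1 − f)·s²/n with f = n/N = 7531/30544 = 0.24656234.
Var(ȳ) = (1 − 0.24656234)·15800000/7531 = 0.75343766·2097.995 = 1580.7084.
SE(ȳ) = √(1580.7084) = 39.76.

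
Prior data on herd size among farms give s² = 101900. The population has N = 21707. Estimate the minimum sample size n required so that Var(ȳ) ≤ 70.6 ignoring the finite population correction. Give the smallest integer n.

1444

Without fpc, n₀ = s²/D = 101900/70.6 = 1443.3428.
Rounding up, n = 1444.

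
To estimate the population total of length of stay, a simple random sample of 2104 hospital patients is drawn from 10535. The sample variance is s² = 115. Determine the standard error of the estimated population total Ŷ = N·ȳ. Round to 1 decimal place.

Var(Ŷ) = N²·Var(ȳ) = N²·(1 − n/N)·s²/n.
f = 2104/10535 = 0.19971523; Var(ȳ) = 0.80028477·115/2104 = 0.0437418.
Var(Ŷ) = 10535² · 0.0437418 = 4.8547373 × 10^6.
SE(Ŷ) = √(4.8547373 × 10^6) = 2203.3.

2203.3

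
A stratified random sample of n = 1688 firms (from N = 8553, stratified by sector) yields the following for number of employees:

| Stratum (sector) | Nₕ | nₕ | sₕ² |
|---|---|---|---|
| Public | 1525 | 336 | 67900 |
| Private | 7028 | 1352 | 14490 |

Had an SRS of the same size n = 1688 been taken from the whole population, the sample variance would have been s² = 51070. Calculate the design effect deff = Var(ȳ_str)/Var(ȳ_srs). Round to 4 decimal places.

Var(ȳ_str) = Σ Wₕ²(1−fₕ)sₕ²/nₕ with Wₕ = Nₕ/8553:
  Public: (1525/8553)²·(1−336/1525)·67900/336 = 5.0089333
  Private: (7028/8553)²·(1−1352/7028)·14490/1352 = 5.8442514
  → Var(ȳ_str) = 10.853185.
Var(ȳ_srs) = (1 − 1688/8553)·51070/1688 = 24.283735.
deff = 10.853185 / 24.283735 = 0.4469.

0.4469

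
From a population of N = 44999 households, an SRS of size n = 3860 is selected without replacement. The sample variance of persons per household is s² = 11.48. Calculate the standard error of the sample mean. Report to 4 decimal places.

0.0521

Under SRS without replacement, Var(ȳ) = (1 − f)·s²/n with f = n/N = 3860/44999 = 0.08577968.
Var(ȳ) = (1 − 0.08577968)·11.48/3860 = 0.91422032·0.0029740933 = 0.0027189765.
SE(ȳ) = √(0.0027189765) = 0.0521.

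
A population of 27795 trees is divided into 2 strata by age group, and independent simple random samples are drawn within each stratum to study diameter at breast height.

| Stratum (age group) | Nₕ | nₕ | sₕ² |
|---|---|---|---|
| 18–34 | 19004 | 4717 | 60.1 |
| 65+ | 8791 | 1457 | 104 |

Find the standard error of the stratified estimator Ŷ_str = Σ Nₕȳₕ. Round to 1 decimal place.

2839.3

Var(Ŷ_str) = Σₕ Nₕ²(1 − fₕ)sₕ²/nₕ.
18–34: 19004²·(1 − 4717/19004)·60.1/4717 = 3.4593513 × 10^6.
65+: 8791²·(1 − 1457/8791)·104/1457 = 4.6020674 × 10^6.
Sum = 8.0614187 × 10^6.
SE = √(8.0614187 × 10^6) = 2839.3.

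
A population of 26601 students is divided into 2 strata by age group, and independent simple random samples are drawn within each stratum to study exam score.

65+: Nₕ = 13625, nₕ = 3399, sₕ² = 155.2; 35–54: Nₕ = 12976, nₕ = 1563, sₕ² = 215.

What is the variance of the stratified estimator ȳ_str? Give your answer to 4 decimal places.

Var(ȳ_str) = Σₕ Wₕ²(1 − fₕ)sₕ²/nₕ with Wₕ = Nₕ/N, N = 26601.
65+: Wₕ = 0.51219879; term = 0.51219879²·(1 − 0.24946789)·155.2/3399 = 0.0089905638.
35–54: Wₕ = 0.48780121; term = 0.48780121²·(1 − 0.12045314)·215/1563 = 0.028788843.
Sum = 0.037779407.

0.0378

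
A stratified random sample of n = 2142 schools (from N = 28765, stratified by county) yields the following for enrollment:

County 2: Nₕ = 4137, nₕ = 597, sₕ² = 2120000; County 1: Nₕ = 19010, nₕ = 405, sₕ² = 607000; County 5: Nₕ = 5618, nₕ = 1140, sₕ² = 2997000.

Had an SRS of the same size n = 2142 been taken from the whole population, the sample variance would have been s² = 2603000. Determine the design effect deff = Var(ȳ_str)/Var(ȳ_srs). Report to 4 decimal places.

Var(ȳ_str) = Σ Wₕ²(1−fₕ)sₕ²/nₕ with Wₕ = Nₕ/28765:
  County 2: (4137/28765)²·(1−597/4137)·2120000/597 = 62.852355
  County 1: (19010/28765)²·(1−405/19010)·607000/405 = 640.64391
  County 5: (5618/28765)²·(1−1140/5618)·2997000/1140 = 79.931683
  → Var(ȳ_str) = 783.42795.
Var(ȳ_srs) = (1 − 2142/28765)·2603000/2142 = 1124.7275.
deff = 783.42795 / 1124.7275 = 0.6965.

0.6965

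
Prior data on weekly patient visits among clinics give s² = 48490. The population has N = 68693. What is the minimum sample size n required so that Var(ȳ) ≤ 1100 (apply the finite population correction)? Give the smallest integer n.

Without fpc, n₀ = s²/D = 48490/1100 = 44.0818.
With fpc, (1 − n/N)·s²/n ≤ D requires n ≥ n₀/(1 + n₀/N) = 44.0818/(1 + 44.0818/68693) = 44.0535.
Rounding up, n = 45.

45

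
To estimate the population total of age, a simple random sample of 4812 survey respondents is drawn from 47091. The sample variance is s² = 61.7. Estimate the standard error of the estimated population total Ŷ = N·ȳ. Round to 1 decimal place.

5052.6

Var(Ŷ) = N²·Var(ȳ) = N²·(1 − n/N)·s²/n.
f = 4812/47091 = 0.10218513; Var(ȳ) = 0.89781487·61.7/4812 = 0.011511882.
Var(Ŷ) = 47091² · 0.011511882 = 2.5528315 × 10^7.
SE(Ŷ) = √(2.5528315 × 10^7) = 5052.6.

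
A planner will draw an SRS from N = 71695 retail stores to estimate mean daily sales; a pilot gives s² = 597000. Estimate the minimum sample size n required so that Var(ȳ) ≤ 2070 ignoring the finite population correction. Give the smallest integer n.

Without fpc, n₀ = s²/D = 597000/2070 = 288.4058.
Rounding up, n = 289.

289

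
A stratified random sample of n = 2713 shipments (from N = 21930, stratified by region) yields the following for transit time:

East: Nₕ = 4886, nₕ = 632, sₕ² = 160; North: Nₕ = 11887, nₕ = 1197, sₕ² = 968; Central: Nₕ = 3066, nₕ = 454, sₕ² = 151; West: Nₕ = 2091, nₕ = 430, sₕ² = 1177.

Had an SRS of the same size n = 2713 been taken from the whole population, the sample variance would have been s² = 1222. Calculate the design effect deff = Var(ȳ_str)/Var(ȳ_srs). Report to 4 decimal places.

0.6332

Var(ȳ_str) = Σ Wₕ²(1−fₕ)sₕ²/nₕ with Wₕ = Nₕ/21930:
  East: (4886/21930)²·(1−632/4886)·160/632 = 0.010941493
  North: (11887/21930)²·(1−1197/11887)·968/1197 = 0.2136751
  Central: (3066/21930)²·(1−454/3066)·151/454 = 0.0055384617
  West: (2091/21930)²·(1−430/2091)·1177/430 = 0.019767621
  → Var(ȳ_str) = 0.24992268.
Var(ȳ_srs) = (1 − 2713/21930)·1222/2713 = 0.39470113.
deff = 0.24992268 / 0.39470113 = 0.6332.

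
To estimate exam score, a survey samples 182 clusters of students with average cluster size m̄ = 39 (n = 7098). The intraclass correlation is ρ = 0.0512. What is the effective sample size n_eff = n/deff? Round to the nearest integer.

deff = 1 + (39 − 1)·0.0512 = 1 + 1.9456 = 2.9456.
n_eff = 7098 / 2.9456 = 2410.

2410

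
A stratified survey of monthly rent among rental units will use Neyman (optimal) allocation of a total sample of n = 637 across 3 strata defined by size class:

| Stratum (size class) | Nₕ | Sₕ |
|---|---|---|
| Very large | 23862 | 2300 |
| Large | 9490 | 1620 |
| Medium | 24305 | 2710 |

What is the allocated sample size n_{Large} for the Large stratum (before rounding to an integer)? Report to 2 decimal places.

Neyman allocation: nₕ = n·NₕSₕ / Σⱼ NⱼSⱼ.
Σ NⱼSⱼ = 23862·2300 + 9490·1620 + 24305·2710 = 1.3612295 × 10^8.
n_{Large} = 637·9490·1620 / (1.3612295 × 10^8) = 71.94.

71.94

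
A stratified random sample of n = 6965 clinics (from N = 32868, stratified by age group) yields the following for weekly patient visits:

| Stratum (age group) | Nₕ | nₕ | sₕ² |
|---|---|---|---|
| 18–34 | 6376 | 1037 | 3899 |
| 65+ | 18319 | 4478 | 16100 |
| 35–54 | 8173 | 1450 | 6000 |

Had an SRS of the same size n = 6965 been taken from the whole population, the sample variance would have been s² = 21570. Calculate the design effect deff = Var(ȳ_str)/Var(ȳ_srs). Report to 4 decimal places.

Var(ȳ_str) = Σ Wₕ²(1−fₕ)sₕ²/nₕ with Wₕ = Nₕ/32868:
  18–34: (6376/32868)²·(1−1037/6376)·3899/1037 = 0.11847757
  65+: (18319/32868)²·(1−4478/18319)·16100/4478 = 0.84384846
  35–54: (8173/32868)²·(1−1450/8173)·6000/1450 = 0.21046569
  → Var(ȳ_str) = 1.1727917.
Var(ȳ_srs) = (1 − 6965/32868)·21570/6965 = 2.4406517.
deff = 1.1727917 / 2.4406517 = 0.4805.

0.4805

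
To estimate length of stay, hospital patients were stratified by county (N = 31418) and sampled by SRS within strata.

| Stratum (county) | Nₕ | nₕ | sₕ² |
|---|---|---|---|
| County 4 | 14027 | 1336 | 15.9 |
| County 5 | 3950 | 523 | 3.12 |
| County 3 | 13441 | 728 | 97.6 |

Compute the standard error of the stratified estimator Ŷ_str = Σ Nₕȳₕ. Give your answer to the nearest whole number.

Var(Ŷ_str) = Σₕ Nₕ²(1 − fₕ)sₕ²/nₕ.
County 4: 14027²·(1 − 1336/14027)·15.9/1336 = 2.1186114 × 10^6.
County 5: 3950²·(1 − 523/3950)·3.12/523 = 80754.011.
County 3: 13441²·(1 − 728/13441)·97.6/728 = 2.2908575 × 10^7.
Sum = 2.510794 × 10^7.
SE = √(2.510794 × 10^7) = 5011.

5011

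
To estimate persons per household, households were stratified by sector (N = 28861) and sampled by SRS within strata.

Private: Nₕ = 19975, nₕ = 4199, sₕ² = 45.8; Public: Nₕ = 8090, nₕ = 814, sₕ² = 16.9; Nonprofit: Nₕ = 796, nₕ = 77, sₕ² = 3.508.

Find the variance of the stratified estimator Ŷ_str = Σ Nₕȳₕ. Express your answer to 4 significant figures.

Var(Ŷ_str) = Σₕ Nₕ²(1 − fₕ)sₕ²/nₕ.
Private: 19975²·(1 − 4199/19975)·45.8/4199 = 3.437188 × 10^6.
Public: 8090²·(1 − 814/8090)·16.9/814 = 1.2220909 × 10^6.
Nonprofit: 796²·(1 − 77/796)·3.508/77 = 26074.19.
Sum = 4.6853531 × 10^6.

4.685 × 10^6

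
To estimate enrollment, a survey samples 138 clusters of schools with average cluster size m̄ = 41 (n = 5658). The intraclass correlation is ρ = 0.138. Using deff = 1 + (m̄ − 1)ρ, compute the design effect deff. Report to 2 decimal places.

deff = 1 + (41 − 1)·0.138 = 1 + 5.52 = 6.52.

6.52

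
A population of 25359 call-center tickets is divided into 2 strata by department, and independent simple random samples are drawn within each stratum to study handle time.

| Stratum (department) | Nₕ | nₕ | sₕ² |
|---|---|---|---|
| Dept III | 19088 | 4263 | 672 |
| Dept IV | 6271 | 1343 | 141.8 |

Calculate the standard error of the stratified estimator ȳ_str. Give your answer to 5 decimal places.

0.27284

Var(ȳ_str) = Σₕ Wₕ²(1 − fₕ)sₕ²/nₕ with Wₕ = Nₕ/N, N = 25359.
Dept III: Wₕ = 0.75271107; term = 0.75271107²·(1 − 0.22333403)·672/4263 = 0.069365708.
Dept IV: Wₕ = 0.24728893; term = 0.24728893²·(1 − 0.21416042)·141.8/1343 = 0.0050739183.
Sum = 0.074439626.
SE = √(0.074439626) = 0.27284.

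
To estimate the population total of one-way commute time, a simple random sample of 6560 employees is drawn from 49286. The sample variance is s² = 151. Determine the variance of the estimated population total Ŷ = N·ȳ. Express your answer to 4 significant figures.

Var(Ŷ) = N²·Var(ȳ) = N²·(1 − n/N)·s²/n.
f = 6560/49286 = 0.13310068; Var(ȳ) = 0.86689932·151/6560 = 0.019954542.
Var(Ŷ) = 49286² · 0.019954542 = 4.8471773 × 10^7.

4.847 × 10^7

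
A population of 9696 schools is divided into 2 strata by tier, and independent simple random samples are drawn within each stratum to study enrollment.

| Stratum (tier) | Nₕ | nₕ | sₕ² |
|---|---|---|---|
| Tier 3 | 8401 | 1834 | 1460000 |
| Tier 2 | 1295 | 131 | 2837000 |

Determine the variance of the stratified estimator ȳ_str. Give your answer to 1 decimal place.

Var(ȳ_str) = Σₕ Wₕ²(1 − fₕ)sₕ²/nₕ with Wₕ = Nₕ/N, N = 9696.
Tier 3: Wₕ = 0.86643977; term = 0.86643977²·(1 − 0.21830734)·1460000/1834 = 467.16071.
Tier 2: Wₕ = 0.13356023; term = 0.13356023²·(1 − 0.10115830)·2837000/131 = 347.23666.
Sum = 814.39737.

814.4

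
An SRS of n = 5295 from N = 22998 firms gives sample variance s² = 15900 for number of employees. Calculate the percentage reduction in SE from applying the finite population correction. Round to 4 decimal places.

12.2639

f = n/N = 5295/22998 = 0.23023741.
SE_no-fpc = √(s²/n) = 1.7328684; SE_fpc = √((1−f)s²/n) = 1.5203514.
Ratio = √(1−f) = 0.87736115. Reduction = 100·(1 − 0.87736115) = 12.2639%.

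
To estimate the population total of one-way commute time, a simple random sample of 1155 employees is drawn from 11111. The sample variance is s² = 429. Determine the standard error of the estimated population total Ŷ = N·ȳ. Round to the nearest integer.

6410

Var(Ŷ) = N²·Var(ȳ) = N²·(1 − n/N)·s²/n.
f = 1155/11111 = 0.10395104; Var(ȳ) = 0.89604896·429/1155 = 0.33281819.
Var(Ŷ) = 11111² · 0.33281819 = 4.1087844 × 10^7.
SE(Ŷ) = √(4.1087844 × 10^7) = 6410.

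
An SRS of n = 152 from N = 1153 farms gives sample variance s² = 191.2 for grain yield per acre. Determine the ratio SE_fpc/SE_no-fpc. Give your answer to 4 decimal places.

f = n/N = 152/1153 = 0.13183001.
SE_no-fpc = √(s²/n) = 1.1215591; SE_fpc = √((1−f)s²/n) = 1.0450198.
Ratio = √(1−f) = 0.93175640.

0.9318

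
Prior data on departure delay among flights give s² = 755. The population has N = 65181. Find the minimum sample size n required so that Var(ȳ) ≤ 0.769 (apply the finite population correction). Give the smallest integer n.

Without fpc, n₀ = s²/D = 755/0.769 = 981.7945.
With fpc, (1 − n/N)·s²/n ≤ D requires n ≥ n₀/(1 + n₀/N) = 981.7945/(1 + 981.7945/65181) = 967.2256.
Rounding up, n = 968.

968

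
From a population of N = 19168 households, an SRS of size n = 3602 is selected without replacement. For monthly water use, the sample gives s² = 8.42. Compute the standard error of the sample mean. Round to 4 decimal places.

Under SRS without replacement, Var(ȳ) = (1 − f)·s²/n with f = n/N = 3602/19168 = 0.18791736.
Var(ȳ) = (1 − 0.18791736)·8.42/3602 = 0.81208264·0.0023375902 = 0.0018983164.
SE(ȳ) = √(0.0018983164) = 0.0436.

0.0436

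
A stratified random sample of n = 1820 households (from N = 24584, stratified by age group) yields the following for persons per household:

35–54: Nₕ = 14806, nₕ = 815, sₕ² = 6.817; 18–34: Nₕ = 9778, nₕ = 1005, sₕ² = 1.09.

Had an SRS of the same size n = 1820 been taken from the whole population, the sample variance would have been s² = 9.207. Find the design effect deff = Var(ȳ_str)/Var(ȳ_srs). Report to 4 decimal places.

Var(ȳ_str) = Σ Wₕ²(1−fₕ)sₕ²/nₕ with Wₕ = Nₕ/24584:
  35–54: (14806/24584)²·(1−815/14806)·6.817/815 = 0.00286693
  18–34: (9778/24584)²·(1−1005/9778)·1.09/1005 = 1.5394072 × 10^-4
  → Var(ȳ_str) = 0.0030208707.
Var(ȳ_srs) = (1 − 1820/24584)·9.207/1820 = 0.0046842793.
deff = 0.0030208707 / 0.0046842793 = 0.6449.

0.6449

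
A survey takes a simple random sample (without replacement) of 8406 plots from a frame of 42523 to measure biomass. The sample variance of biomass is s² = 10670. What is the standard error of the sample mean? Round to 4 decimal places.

1.0092

Under SRS without replacement, Var(ȳ) = (1 − f)·s²/n with f = n/N = 8406/42523 = 0.19768125.
Var(ȳ) = (1 − 0.19768125)·10670/8406 = 0.80231875·1.2693314 = 1.0184084.
SE(ȳ) = √(1.0184084) = 1.0092.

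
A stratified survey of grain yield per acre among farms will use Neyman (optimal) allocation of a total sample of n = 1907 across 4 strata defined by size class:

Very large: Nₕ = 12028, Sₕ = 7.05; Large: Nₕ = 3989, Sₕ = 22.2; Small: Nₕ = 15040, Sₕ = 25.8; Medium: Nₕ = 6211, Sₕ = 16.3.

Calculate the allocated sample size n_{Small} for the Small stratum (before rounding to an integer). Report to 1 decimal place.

Neyman allocation: nₕ = n·NₕSₕ / Σⱼ NⱼSⱼ.
Σ NⱼSⱼ = 12028·7.05 + 3989·22.2 + 15040·25.8 + 6211·16.3 = 662624.5.
n_{Small} = 1907·15040·25.8 / 662624.5 = 1116.7.

1116.7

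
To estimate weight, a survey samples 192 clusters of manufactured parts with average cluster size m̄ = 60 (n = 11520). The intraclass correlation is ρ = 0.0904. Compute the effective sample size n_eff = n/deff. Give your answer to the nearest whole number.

1819

deff = 1 + (60 − 1)·0.0904 = 1 + 5.3336 = 6.3336.
n_eff = 11520 / 6.3336 = 1819.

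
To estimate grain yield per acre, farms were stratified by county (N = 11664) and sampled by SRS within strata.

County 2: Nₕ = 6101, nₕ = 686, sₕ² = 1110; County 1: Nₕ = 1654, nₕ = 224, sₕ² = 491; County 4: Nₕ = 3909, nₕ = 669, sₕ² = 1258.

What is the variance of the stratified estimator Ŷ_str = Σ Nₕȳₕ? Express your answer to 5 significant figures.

8.2457 × 10^7

Var(Ŷ_str) = Σₕ Nₕ²(1 − fₕ)sₕ²/nₕ.
County 2: 6101²·(1 − 686/6101)·1110/686 = 5.3456233 × 10^7.
County 1: 1654²·(1 − 224/1654)·491/224 = 5.1844778 × 10^6.
County 4: 3909²·(1 − 669/3909)·1258/669 = 2.3815802 × 10^7.
Sum = 8.2456513 × 10^7.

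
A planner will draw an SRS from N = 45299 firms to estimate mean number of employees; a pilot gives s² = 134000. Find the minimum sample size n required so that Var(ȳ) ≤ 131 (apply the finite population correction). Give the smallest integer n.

1001

Without fpc, n₀ = s²/D = 134000/131 = 1022.9008.
With fpc, (1 − n/N)·s²/n ≤ D requires n ≥ n₀/(1 + n₀/N) = 1022.9008/(1 + 1022.9008/45299) = 1000.3126.
Rounding up, n = 1001.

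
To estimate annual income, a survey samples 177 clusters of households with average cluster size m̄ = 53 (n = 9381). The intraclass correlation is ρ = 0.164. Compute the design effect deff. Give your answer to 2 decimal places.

deff = 1 + (53 − 1)·0.164 = 1 + 8.528 = 9.528.

9.53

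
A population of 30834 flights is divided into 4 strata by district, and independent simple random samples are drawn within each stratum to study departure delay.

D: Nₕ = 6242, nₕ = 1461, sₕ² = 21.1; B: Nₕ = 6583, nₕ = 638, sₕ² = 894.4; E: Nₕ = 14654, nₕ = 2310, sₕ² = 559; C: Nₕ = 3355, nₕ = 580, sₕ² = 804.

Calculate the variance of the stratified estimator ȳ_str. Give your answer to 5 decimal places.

Var(ȳ_str) = Σₕ Wₕ²(1 − fₕ)sₕ²/nₕ with Wₕ = Nₕ/N, N = 30834.
D: Wₕ = 0.20243887; term = 0.20243887²·(1 − 0.23405960)·21.1/1461 = 4.5333058 × 10^-4.
B: Wₕ = 0.21349809; term = 0.21349809²·(1 − 0.09691630)·894.4/638 = 0.057706813.
E: Wₕ = 0.47525459; term = 0.47525459²·(1 − 0.15763614)·559/2310 = 0.046041789.
C: Wₕ = 0.10880846; term = 0.10880846²·(1 − 0.17287630)·804/580 = 0.0135745.
Sum = 0.11777643.

0.11778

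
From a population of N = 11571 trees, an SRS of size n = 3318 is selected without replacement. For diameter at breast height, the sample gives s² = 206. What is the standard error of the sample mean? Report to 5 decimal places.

0.21043

Under SRS without replacement, Var(ȳ) = (1 − f)·s²/n with f = n/N = 3318/11571 = 0.28675136.
Var(ȳ) = (1 − 0.28675136)·206/3318 = 0.71324864·0.062085594 = 0.044282465.
SE(ȳ) = √(0.044282465) = 0.21043.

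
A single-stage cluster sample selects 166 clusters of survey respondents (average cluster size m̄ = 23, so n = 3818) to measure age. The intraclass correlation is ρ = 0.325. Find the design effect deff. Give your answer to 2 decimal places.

8.15

deff = 1 + (23 − 1)·0.325 = 1 + 7.15 = 8.15.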